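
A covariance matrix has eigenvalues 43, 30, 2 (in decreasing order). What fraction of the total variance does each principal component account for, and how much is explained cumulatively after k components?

Step 1 — total variance = trace(Sigma) = Σ λ_i = 43 + 30 + 2 = 75.

Step 2 — fraction explained by component i = λ_i / Σ λ:
  PC1: 43/75 = 0.5733
  PC2: 30/75 = 0.4
  PC3: 2/75 = 0.0267

Step 3 — cumulative fraction after k components = (λ_1 + ... + λ_k) / Σ λ:
  k = 1: 43/75 = 0.5733
  k = 2: (43 + 30)/75 = 73/75 = 0.9733
  k = 3: (43 + 30 + 2)/75 = 75/75 = 1

Summary (fraction, with percent):

explained: PC1 0.5733 (57.33%), PC2 0.4 (40%), PC3 0.0267 (2.67%);  cumulative: 0.5733, 0.9733, 1


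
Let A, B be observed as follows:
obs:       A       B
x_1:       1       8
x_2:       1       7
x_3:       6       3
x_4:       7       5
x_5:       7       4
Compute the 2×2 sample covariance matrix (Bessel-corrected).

Step 1 — column means:
  mean(A) = (1 + 1 + 6 + 7 + 7) / 5 = 22/5 = 4.4
  mean(B) = (8 + 7 + 3 + 5 + 4) / 5 = 27/5 = 5.4

Step 2 — sample covariance S[i,j] = (1/(n-1)) · Σ_k (x_{k,i} - mean_i) · (x_{k,j} - mean_j), with n-1 = 4.
  S[A,A] = ((-3.4)·(-3.4) + (-3.4)·(-3.4) + (1.6)·(1.6) + (2.6)·(2.6) + (2.6)·(2.6)) / 4 = 39.2/4 = 9.8
  S[A,B] = ((-3.4)·(2.6) + (-3.4)·(1.6) + (1.6)·(-2.4) + (2.6)·(-0.4) + (2.6)·(-1.4)) / 4 = -22.8/4 = -5.7
  S[B,B] = ((2.6)·(2.6) + (1.6)·(1.6) + (-2.4)·(-2.4) + (-0.4)·(-0.4) + (-1.4)·(-1.4)) / 4 = 17.2/4 = 4.3

S is symmetric (S[j,i] = S[i,j]). Assembling:

S = [[9.8, -5.7],
 [-5.7, 4.3]]


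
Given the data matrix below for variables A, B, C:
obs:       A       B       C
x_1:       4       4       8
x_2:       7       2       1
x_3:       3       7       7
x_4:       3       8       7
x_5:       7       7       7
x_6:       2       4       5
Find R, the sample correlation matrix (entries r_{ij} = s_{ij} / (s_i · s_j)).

Step 1 — column means:
  mean(A) = (4 + 7 + 3 + 3 + 7 + 2) / 6 = 26/6 = 4.3333
  mean(B) = (4 + 2 + 7 + 8 + 7 + 4) / 6 = 32/6 = 5.3333
  mean(C) = (8 + 1 + 7 + 7 + 7 + 5) / 6 = 35/6 = 5.8333

Step 2 — sample variances and covariances s[i,j] = (1/(n-1)) · Σ_k (x_{k,i} - mean_i) · (x_{k,j} - mean_j), with n-1 = 5:
  s[A,A] = ((-0.3333)·(-0.3333) + (2.6667)·(2.6667) + (-1.3333)·(-1.3333) + (-1.3333)·(-1.3333) + (2.6667)·(2.6667) + (-2.3333)·(-2.3333)) / 5 = 23.3333/5 = 4.6667
  s[A,B] = ((-0.3333)·(-1.3333) + (2.6667)·(-3.3333) + (-1.3333)·(1.6667) + (-1.3333)·(2.6667) + (2.6667)·(1.6667) + (-2.3333)·(-1.3333)) / 5 = -6.6667/5 = -1.3333
  s[A,C] = ((-0.3333)·(2.1667) + (2.6667)·(-4.8333) + (-1.3333)·(1.1667) + (-1.3333)·(1.1667) + (2.6667)·(1.1667) + (-2.3333)·(-0.8333)) / 5 = -11.6667/5 = -2.3333
  s[B,B] = ((-1.3333)·(-1.3333) + (-3.3333)·(-3.3333) + (1.6667)·(1.6667) + (2.6667)·(2.6667) + (1.6667)·(1.6667) + (-1.3333)·(-1.3333)) / 5 = 27.3333/5 = 5.4667
  s[B,C] = ((-1.3333)·(2.1667) + (-3.3333)·(-4.8333) + (1.6667)·(1.1667) + (2.6667)·(1.1667) + (1.6667)·(1.1667) + (-1.3333)·(-0.8333)) / 5 = 21.3333/5 = 4.2667
  s[C,C] = ((2.1667)·(2.1667) + (-4.8333)·(-4.8333) + (1.1667)·(1.1667) + (1.1667)·(1.1667) + (1.1667)·(1.1667) + (-0.8333)·(-0.8333)) / 5 = 32.8333/5 = 6.5667
  Sample standard deviations s_i = √(s[i,i]):
  s(A) = √(4.6667) = 2.1602
  s(B) = √(5.4667) = 2.3381
  s(C) = √(6.5667) = 2.5626

Step 3 — r_{ij} = s_{ij} / (s_i · s_j):
  r[A,A] = 1 (diagonal).
  r[A,B] = -1.3333 / (2.1602 · 2.3381) = -1.3333 / 5.0509 = -0.264
  r[A,C] = -2.3333 / (2.1602 · 2.5626) = -2.3333 / 5.5357 = -0.4215
  r[B,B] = 1 (diagonal).
  r[B,C] = 4.2667 / (2.3381 · 2.5626) = 4.2667 / 5.9915 = 0.7121
  r[C,C] = 1 (diagonal).

R is symmetric with unit diagonal. Assembling:

R = [[1, -0.264, -0.4215],
 [-0.264, 1, 0.7121],
 [-0.4215, 0.7121, 1]]


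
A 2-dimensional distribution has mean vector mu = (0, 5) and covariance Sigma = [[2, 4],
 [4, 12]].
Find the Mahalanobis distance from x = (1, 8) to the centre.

Step 1 — centre the observation: (x - mu) = (1, 3).

Step 2 — invert Sigma. det(Sigma) = 2·12 - (4)² = 8.
  Sigma^{-1} = (1/det) · [[d, -b], [-b, a]] = [[1.5, -0.5],
 [-0.5, 0.25]].

Step 3 — form the quadratic (x - mu)^T · Sigma^{-1} · (x - mu):
  Sigma^{-1} · (x - mu) = (0, 0.25).
  (x - mu)^T · [Sigma^{-1} · (x - mu)] = (1)·(0) + (3)·(0.25) = 0.75.

Step 4 — take square root: d = √(0.75) ≈ 0.866.

d(x, mu) = √(0.75) ≈ 0.866


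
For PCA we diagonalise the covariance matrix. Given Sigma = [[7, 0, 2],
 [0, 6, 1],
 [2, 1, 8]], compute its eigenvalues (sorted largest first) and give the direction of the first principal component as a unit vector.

Step 1 — characteristic polynomial p(λ) = det(λI - Sigma) = λ³ - tr·λ² + c_1·λ - det, where tr = trace, c_1 = sum of the principal 2×2 minors, det = det(Sigma):
  tr = 7 + 6 + 8 = 21,
  c_1 = (7·6 - (0)²) + (7·8 - (2)²) + (6·8 - (1)²) = 42 + 52 + 47 = 141,
  det = 7·(6·8 - (1)²) - (0)·((0)·8 - (1)·(2)) + (2)·((0)·(1) - 6·(2)) = 7·(47) - (0)·(-2) + (2)·(-12) = 305.
  So p(λ) = λ³ - 21λ² + 141λ - 305.
Step 2 — look for an integer root (rational root theorem: any rational root is an integer divisor of 305). Testing λ = 5:
  p(5) = 125 - 525 + 705 - 305 = 0  ✓
  Dividing out (λ - 5): p(λ) = (λ - 5)(λ² - 16λ + 61).
Step 3 — remaining eigenvalues from the quadratic λ² - 16λ + 61 = 0:
  Δ = 16² - 4·61 = 256 - 244 = 12,  λ = (16 ± √12)/2 = (16 ± 3.4641)/2 ≈ 9.7321 or 6.2679.
  Sorted: λ_1 = 9.7321,  λ_2 = 6.2679,  λ_3 = 5  (check: sum = 21 = tr ✓).

Step 4 — unit eigenvector for λ_1 ≈ 9.7321: v spans the null space of (Sigma - λ_1 I), whose rows are
  r_1 = (-2.7321, 0, 2),  r_2 = (0, -3.7321, 1),  r_3 = (2, 1, -1.7321).
  v is orthogonal to every row, so take v ∝ r_1 × r_2 = ((0)·(1) - (2)·(-3.7321), (2)·(0) - (-2.7321)·(1), (-2.7321)·(-3.7321) - (0)·(0)) ≈ (7.4641, 2.7321, 10.1962).
  Let u = (7.4641, 2.7321, 10.1962).
  ||u|| = √((7.4641)² + (2.7321)² + (10.1962)²) = √(167.1384) ≈ 12.9282,  v_1 = u/||u|| ≈ (0.5774, 0.2113, 0.7887) (||v_1|| = 1).

λ_1 = 9.7321,  λ_2 = 6.2679,  λ_3 = 5;  v_1 ≈ (0.5774, 0.2113, 0.7887)


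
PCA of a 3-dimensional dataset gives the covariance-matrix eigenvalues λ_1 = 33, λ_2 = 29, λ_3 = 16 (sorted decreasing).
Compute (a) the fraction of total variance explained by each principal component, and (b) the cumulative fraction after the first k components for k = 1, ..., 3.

Step 1 — total variance = trace(Sigma) = Σ λ_i = 33 + 29 + 16 = 78.

Step 2 — fraction explained by component i = λ_i / Σ λ:
  PC1: 33/78 = 0.4231
  PC2: 29/78 = 0.3718
  PC3: 16/78 = 0.2051

Step 3 — cumulative fraction after k components = (λ_1 + ... + λ_k) / Σ λ:
  k = 1: 33/78 = 0.4231
  k = 2: (33 + 29)/78 = 62/78 = 0.7949
  k = 3: (33 + 29 + 16)/78 = 78/78 = 1

Summary (fraction, with percent):

explained: PC1 0.4231 (42.31%), PC2 0.3718 (37.18%), PC3 0.2051 (20.51%);  cumulative: 0.4231, 0.7949, 1


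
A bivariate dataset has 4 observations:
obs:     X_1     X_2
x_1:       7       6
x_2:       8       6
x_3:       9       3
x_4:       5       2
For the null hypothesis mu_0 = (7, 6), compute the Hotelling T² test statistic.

Step 1 — sample mean vector:
  mean(X_1) = (7 + 8 + 9 + 5) / 4 = 29/4 = 7.25
  mean(X_2) = (6 + 6 + 3 + 2) / 4 = 17/4 = 4.25
  x̄ = (7.25, 4.25),  deviation x̄ - mu_0 = (7.25, 4.25) - (7, 6) = (0.25, -1.75).

Step 2 — sample covariance matrix, S[i,j] = (1/(n-1)) · Σ_k (x_{k,i} - mean_i) · (x_{k,j} - mean_j), divisor n-1 = 3:
  S[X_1,X_1] = ((-0.25)·(-0.25) + (0.75)·(0.75) + (1.75)·(1.75) + (-2.25)·(-2.25)) / 3 = 8.75/3 = 2.9167
  S[X_1,X_2] = ((-0.25)·(1.75) + (0.75)·(1.75) + (1.75)·(-1.25) + (-2.25)·(-2.25)) / 3 = 3.75/3 = 1.25
  S[X_2,X_2] = ((1.75)·(1.75) + (1.75)·(1.75) + (-1.25)·(-1.25) + (-2.25)·(-2.25)) / 3 = 12.75/3 = 4.25
  S = [[2.9167, 1.25],
 [1.25, 4.25]].

Step 3 — invert S. det(S) = 2.9167·4.25 - (1.25)² = 10.8333.
  S^{-1} = (1/det) · [[d, -b], [-b, a]] = [[0.3923, -0.1154],
 [-0.1154, 0.2692]].

Step 4 — quadratic form (x̄ - mu_0)^T · S^{-1} · (x̄ - mu_0):
  S^{-1} · (x̄ - mu_0) = (0.3, -0.5),
  (x̄ - mu_0)^T · [...] = (0.25)·(0.3) + (-1.75)·(-0.5) = 0.95.

Step 5 — scale by n: T² = 4 · 0.95 = 3.8.

T² ≈ 3.8


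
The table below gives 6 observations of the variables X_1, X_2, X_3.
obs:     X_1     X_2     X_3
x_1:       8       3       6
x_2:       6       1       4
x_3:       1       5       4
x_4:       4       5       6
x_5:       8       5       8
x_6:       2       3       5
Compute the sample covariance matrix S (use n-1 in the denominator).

Step 1 — column means:
  mean(X_1) = (8 + 6 + 1 + 4 + 8 + 2) / 6 = 29/6 = 4.8333
  mean(X_2) = (3 + 1 + 5 + 5 + 5 + 3) / 6 = 22/6 = 3.6667
  mean(X_3) = (6 + 4 + 4 + 6 + 8 + 5) / 6 = 33/6 = 5.5

Step 2 — sample covariance S[i,j] = (1/(n-1)) · Σ_k (x_{k,i} - mean_i) · (x_{k,j} - mean_j), with n-1 = 5.
  S[X_1,X_1] = ((3.1667)·(3.1667) + (1.1667)·(1.1667) + (-3.8333)·(-3.8333) + (-0.8333)·(-0.8333) + (3.1667)·(3.1667) + (-2.8333)·(-2.8333)) / 5 = 44.8333/5 = 8.9667
  S[X_1,X_2] = ((3.1667)·(-0.6667) + (1.1667)·(-2.6667) + (-3.8333)·(1.3333) + (-0.8333)·(1.3333) + (3.1667)·(1.3333) + (-2.8333)·(-0.6667)) / 5 = -5.3333/5 = -1.0667
  S[X_1,X_3] = ((3.1667)·(0.5) + (1.1667)·(-1.5) + (-3.8333)·(-1.5) + (-0.8333)·(0.5) + (3.1667)·(2.5) + (-2.8333)·(-0.5)) / 5 = 14.5/5 = 2.9
  S[X_2,X_2] = ((-0.6667)·(-0.6667) + (-2.6667)·(-2.6667) + (1.3333)·(1.3333) + (1.3333)·(1.3333) + (1.3333)·(1.3333) + (-0.6667)·(-0.6667)) / 5 = 13.3333/5 = 2.6667
  S[X_2,X_3] = ((-0.6667)·(0.5) + (-2.6667)·(-1.5) + (1.3333)·(-1.5) + (1.3333)·(0.5) + (1.3333)·(2.5) + (-0.6667)·(-0.5)) / 5 = 6/5 = 1.2
  S[X_3,X_3] = ((0.5)·(0.5) + (-1.5)·(-1.5) + (-1.5)·(-1.5) + (0.5)·(0.5) + (2.5)·(2.5) + (-0.5)·(-0.5)) / 5 = 11.5/5 = 2.3

S is symmetric (S[j,i] = S[i,j]). Assembling:

S = [[8.9667, -1.0667, 2.9],
 [-1.0667, 2.6667, 1.2],
 [2.9, 1.2, 2.3]]


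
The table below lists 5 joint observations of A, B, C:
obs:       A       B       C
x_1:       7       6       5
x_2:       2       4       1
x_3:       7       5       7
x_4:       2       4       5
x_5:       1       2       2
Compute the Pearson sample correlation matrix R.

Step 1 — column means:
  mean(A) = (7 + 2 + 7 + 2 + 1) / 5 = 19/5 = 3.8
  mean(B) = (6 + 4 + 5 + 4 + 2) / 5 = 21/5 = 4.2
  mean(C) = (5 + 1 + 7 + 5 + 2) / 5 = 20/5 = 4

Step 2 — sample variances and covariances s[i,j] = (1/(n-1)) · Σ_k (x_{k,i} - mean_i) · (x_{k,j} - mean_j), with n-1 = 4:
  s[A,A] = ((3.2)·(3.2) + (-1.8)·(-1.8) + (3.2)·(3.2) + (-1.8)·(-1.8) + (-2.8)·(-2.8)) / 4 = 34.8/4 = 8.7
  s[A,B] = ((3.2)·(1.8) + (-1.8)·(-0.2) + (3.2)·(0.8) + (-1.8)·(-0.2) + (-2.8)·(-2.2)) / 4 = 15.2/4 = 3.8
  s[A,C] = ((3.2)·(1) + (-1.8)·(-3) + (3.2)·(3) + (-1.8)·(1) + (-2.8)·(-2)) / 4 = 22/4 = 5.5
  s[B,B] = ((1.8)·(1.8) + (-0.2)·(-0.2) + (0.8)·(0.8) + (-0.2)·(-0.2) + (-2.2)·(-2.2)) / 4 = 8.8/4 = 2.2
  s[B,C] = ((1.8)·(1) + (-0.2)·(-3) + (0.8)·(3) + (-0.2)·(1) + (-2.2)·(-2)) / 4 = 9/4 = 2.25
  s[C,C] = ((1)·(1) + (-3)·(-3) + (3)·(3) + (1)·(1) + (-2)·(-2)) / 4 = 24/4 = 6
  Sample standard deviations s_i = √(s[i,i]):
  s(A) = √(8.7) = 2.9496
  s(B) = √(2.2) = 1.4832
  s(C) = √(6) = 2.4495

Step 3 — r_{ij} = s_{ij} / (s_i · s_j):
  r[A,A] = 1 (diagonal).
  r[A,B] = 3.8 / (2.9496 · 1.4832) = 3.8 / 4.3749 = 0.8686
  r[A,C] = 5.5 / (2.9496 · 2.4495) = 5.5 / 7.225 = 0.7613
  r[B,B] = 1 (diagonal).
  r[B,C] = 2.25 / (1.4832 · 2.4495) = 2.25 / 3.6332 = 0.6193
  r[C,C] = 1 (diagonal).

R is symmetric with unit diagonal. Assembling:

R = [[1, 0.8686, 0.7613],
 [0.8686, 1, 0.6193],
 [0.7613, 0.6193, 1]]


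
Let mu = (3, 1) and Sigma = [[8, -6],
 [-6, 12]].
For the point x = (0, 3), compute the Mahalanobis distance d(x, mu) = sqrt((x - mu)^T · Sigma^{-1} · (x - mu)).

Step 1 — centre the observation: (x - mu) = (-3, 2).

Step 2 — invert Sigma. det(Sigma) = 8·12 - (-6)² = 60.
  Sigma^{-1} = (1/det) · [[d, -b], [-b, a]] = [[0.2, 0.1],
 [0.1, 0.1333]].

Step 3 — form the quadratic (x - mu)^T · Sigma^{-1} · (x - mu):
  Sigma^{-1} · (x - mu) = (-0.4, -0.0333).
  (x - mu)^T · [Sigma^{-1} · (x - mu)] = (-3)·(-0.4) + (2)·(-0.0333) = 1.1333.

Step 4 — take square root: d = √(1.1333) ≈ 1.0646.

d(x, mu) = √(1.1333) ≈ 1.0646


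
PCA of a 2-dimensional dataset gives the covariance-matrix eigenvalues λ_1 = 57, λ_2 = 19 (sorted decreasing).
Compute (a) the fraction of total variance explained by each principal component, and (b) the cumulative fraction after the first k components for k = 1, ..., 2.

Step 1 — total variance = trace(Sigma) = Σ λ_i = 57 + 19 = 76.

Step 2 — fraction explained by component i = λ_i / Σ λ:
  PC1: 57/76 = 0.75
  PC2: 19/76 = 0.25

Step 3 — cumulative fraction after k components = (λ_1 + ... + λ_k) / Σ λ:
  k = 1: 57/76 = 0.75
  k = 2: (57 + 19)/76 = 76/76 = 1

Summary (fraction, with percent):

explained: PC1 0.75 (75%), PC2 0.25 (25%);  cumulative: 0.75, 1


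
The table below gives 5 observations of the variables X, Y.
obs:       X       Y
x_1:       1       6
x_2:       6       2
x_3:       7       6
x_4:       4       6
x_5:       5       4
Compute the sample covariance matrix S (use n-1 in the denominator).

Step 1 — column means:
  mean(X) = (1 + 6 + 7 + 4 + 5) / 5 = 23/5 = 4.6
  mean(Y) = (6 + 2 + 6 + 6 + 4) / 5 = 24/5 = 4.8

Step 2 — sample covariance S[i,j] = (1/(n-1)) · Σ_k (x_{k,i} - mean_i) · (x_{k,j} - mean_j), with n-1 = 4.
  S[X,X] = ((-3.6)·(-3.6) + (1.4)·(1.4) + (2.4)·(2.4) + (-0.6)·(-0.6) + (0.4)·(0.4)) / 4 = 21.2/4 = 5.3
  S[X,Y] = ((-3.6)·(1.2) + (1.4)·(-2.8) + (2.4)·(1.2) + (-0.6)·(1.2) + (0.4)·(-0.8)) / 4 = -6.4/4 = -1.6
  S[Y,Y] = ((1.2)·(1.2) + (-2.8)·(-2.8) + (1.2)·(1.2) + (1.2)·(1.2) + (-0.8)·(-0.8)) / 4 = 12.8/4 = 3.2

S is symmetric (S[j,i] = S[i,j]). Assembling:

S = [[5.3, -1.6],
 [-1.6, 3.2]]


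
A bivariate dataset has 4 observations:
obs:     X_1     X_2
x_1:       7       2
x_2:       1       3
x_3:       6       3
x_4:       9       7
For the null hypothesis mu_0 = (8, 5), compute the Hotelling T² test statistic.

Step 1 — sample mean vector:
  mean(X_1) = (7 + 1 + 6 + 9) / 4 = 23/4 = 5.75
  mean(X_2) = (2 + 3 + 3 + 7) / 4 = 15/4 = 3.75
  x̄ = (5.75, 3.75),  deviation x̄ - mu_0 = (5.75, 3.75) - (8, 5) = (-2.25, -1.25).

Step 2 — sample covariance matrix, S[i,j] = (1/(n-1)) · Σ_k (x_{k,i} - mean_i) · (x_{k,j} - mean_j), divisor n-1 = 3:
  S[X_1,X_1] = ((1.25)·(1.25) + (-4.75)·(-4.75) + (0.25)·(0.25) + (3.25)·(3.25)) / 3 = 34.75/3 = 11.5833
  S[X_1,X_2] = ((1.25)·(-1.75) + (-4.75)·(-0.75) + (0.25)·(-0.75) + (3.25)·(3.25)) / 3 = 11.75/3 = 3.9167
  S[X_2,X_2] = ((-1.75)·(-1.75) + (-0.75)·(-0.75) + (-0.75)·(-0.75) + (3.25)·(3.25)) / 3 = 14.75/3 = 4.9167
  S = [[11.5833, 3.9167],
 [3.9167, 4.9167]].

Step 3 — invert S. det(S) = 11.5833·4.9167 - (3.9167)² = 41.6111.
  S^{-1} = (1/det) · [[d, -b], [-b, a]] = [[0.1182, -0.0941],
 [-0.0941, 0.2784]].

Step 4 — quadratic form (x̄ - mu_0)^T · S^{-1} · (x̄ - mu_0):
  S^{-1} · (x̄ - mu_0) = (-0.1482, -0.1362),
  (x̄ - mu_0)^T · [...] = (-2.25)·(-0.1482) + (-1.25)·(-0.1362) = 0.5037.

Step 5 — scale by n: T² = 4 · 0.5037 = 2.0147.

T² ≈ 2.0147


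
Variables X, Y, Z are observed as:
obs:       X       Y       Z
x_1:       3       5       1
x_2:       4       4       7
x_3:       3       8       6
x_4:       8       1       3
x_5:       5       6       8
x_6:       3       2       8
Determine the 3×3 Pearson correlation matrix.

Step 1 — column means:
  mean(X) = (3 + 4 + 3 + 8 + 5 + 3) / 6 = 26/6 = 4.3333
  mean(Y) = (5 + 4 + 8 + 1 + 6 + 2) / 6 = 26/6 = 4.3333
  mean(Z) = (1 + 7 + 6 + 3 + 8 + 8) / 6 = 33/6 = 5.5

Step 2 — sample variances and covariances s[i,j] = (1/(n-1)) · Σ_k (x_{k,i} - mean_i) · (x_{k,j} - mean_j), with n-1 = 5:
  s[X,X] = ((-1.3333)·(-1.3333) + (-0.3333)·(-0.3333) + (-1.3333)·(-1.3333) + (3.6667)·(3.6667) + (0.6667)·(0.6667) + (-1.3333)·(-1.3333)) / 5 = 19.3333/5 = 3.8667
  s[X,Y] = ((-1.3333)·(0.6667) + (-0.3333)·(-0.3333) + (-1.3333)·(3.6667) + (3.6667)·(-3.3333) + (0.6667)·(1.6667) + (-1.3333)·(-2.3333)) / 5 = -13.6667/5 = -2.7333
  s[X,Z] = ((-1.3333)·(-4.5) + (-0.3333)·(1.5) + (-1.3333)·(0.5) + (3.6667)·(-2.5) + (0.6667)·(2.5) + (-1.3333)·(2.5)) / 5 = -6/5 = -1.2
  s[Y,Y] = ((0.6667)·(0.6667) + (-0.3333)·(-0.3333) + (3.6667)·(3.6667) + (-3.3333)·(-3.3333) + (1.6667)·(1.6667) + (-2.3333)·(-2.3333)) / 5 = 33.3333/5 = 6.6667
  s[Y,Z] = ((0.6667)·(-4.5) + (-0.3333)·(1.5) + (3.6667)·(0.5) + (-3.3333)·(-2.5) + (1.6667)·(2.5) + (-2.3333)·(2.5)) / 5 = 5/5 = 1
  s[Z,Z] = ((-4.5)·(-4.5) + (1.5)·(1.5) + (0.5)·(0.5) + (-2.5)·(-2.5) + (2.5)·(2.5) + (2.5)·(2.5)) / 5 = 41.5/5 = 8.3
  Sample standard deviations s_i = √(s[i,i]):
  s(X) = √(3.8667) = 1.9664
  s(Y) = √(6.6667) = 2.582
  s(Z) = √(8.3) = 2.881

Step 3 — r_{ij} = s_{ij} / (s_i · s_j):
  r[X,X] = 1 (diagonal).
  r[X,Y] = -2.7333 / (1.9664 · 2.582) = -2.7333 / 5.0772 = -0.5384
  r[X,Z] = -1.2 / (1.9664 · 2.881) = -1.2 / 5.6651 = -0.2118
  r[Y,Y] = 1 (diagonal).
  r[Y,Z] = 1 / (2.582 · 2.881) = 1 / 7.4386 = 0.1344
  r[Z,Z] = 1 (diagonal).

R is symmetric with unit diagonal. Assembling:

R = [[1, -0.5384, -0.2118],
 [-0.5384, 1, 0.1344],
 [-0.2118, 0.1344, 1]]


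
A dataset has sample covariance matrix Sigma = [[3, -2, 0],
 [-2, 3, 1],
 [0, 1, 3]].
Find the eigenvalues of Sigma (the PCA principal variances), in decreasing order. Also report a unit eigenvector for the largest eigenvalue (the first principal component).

Step 1 — characteristic polynomial p(λ) = det(λI - Sigma) = λ³ - tr·λ² + c_1·λ - det, where tr = trace, c_1 = sum of the principal 2×2 minors, det = det(Sigma):
  tr = 3 + 3 + 3 = 9,
  c_1 = (3·3 - (-2)²) + (3·3 - (0)²) + (3·3 - (1)²) = 5 + 9 + 8 = 22,
  det = 3·(3·3 - (1)²) - (-2)·((-2)·3 - (1)·(0)) + (0)·((-2)·(1) - 3·(0)) = 3·(8) - (-2)·(-6) + (0)·(-2) = 12.
  So p(λ) = λ³ - 9λ² + 22λ - 12.
Step 2 — look for an integer root (rational root theorem: any rational root is an integer divisor of 12). Testing λ = 3:
  p(3) = 27 - 81 + 66 - 12 = 0  ✓
  Dividing out (λ - 3): p(λ) = (λ - 3)(λ² - 6λ + 4).
Step 3 — remaining eigenvalues from the quadratic λ² - 6λ + 4 = 0:
  Δ = 6² - 4·4 = 36 - 16 = 20,  λ = (6 ± √20)/2 = (6 ± 4.4721)/2 ≈ 5.2361 or 0.7639.
  Sorted: λ_1 = 5.2361,  λ_2 = 3,  λ_3 = 0.7639  (check: sum = 9 = tr ✓).

Step 4 — unit eigenvector for λ_1 ≈ 5.2361: v spans the null space of (Sigma - λ_1 I), whose rows are
  r_1 = (-2.2361, -2, 0),  r_2 = (-2, -2.2361, 1),  r_3 = (0, 1, -2.2361).
  v is orthogonal to every row, so take v ∝ r_1 × r_2 = ((-2)·(1) - (0)·(-2.2361), (0)·(-2) - (-2.2361)·(1), (-2.2361)·(-2.2361) - (-2)·(-2)) ≈ (-2, 2.2361, 1).
  Rescale (multiply by -1 so the first nonzero entry is positive): u = (2, -2.2361, -1).
  ||u|| = √((2)² + (-2.2361)² + (-1)²) = √(10) ≈ 3.1623,  v_1 = u/||u|| ≈ (0.6325, -0.7071, -0.3162) (||v_1|| = 1).

λ_1 = 5.2361,  λ_2 = 3,  λ_3 = 0.7639;  v_1 ≈ (0.6325, -0.7071, -0.3162)


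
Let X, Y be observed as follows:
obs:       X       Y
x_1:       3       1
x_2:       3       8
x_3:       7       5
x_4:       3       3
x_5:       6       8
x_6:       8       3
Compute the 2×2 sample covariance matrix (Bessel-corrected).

Step 1 — column means:
  mean(X) = (3 + 3 + 7 + 3 + 6 + 8) / 6 = 30/6 = 5
  mean(Y) = (1 + 8 + 5 + 3 + 8 + 3) / 6 = 28/6 = 4.6667

Step 2 — sample covariance S[i,j] = (1/(n-1)) · Σ_k (x_{k,i} - mean_i) · (x_{k,j} - mean_j), with n-1 = 5.
  S[X,X] = ((-2)·(-2) + (-2)·(-2) + (2)·(2) + (-2)·(-2) + (1)·(1) + (3)·(3)) / 5 = 26/5 = 5.2
  S[X,Y] = ((-2)·(-3.6667) + (-2)·(3.3333) + (2)·(0.3333) + (-2)·(-1.6667) + (1)·(3.3333) + (3)·(-1.6667)) / 5 = 3/5 = 0.6
  S[Y,Y] = ((-3.6667)·(-3.6667) + (3.3333)·(3.3333) + (0.3333)·(0.3333) + (-1.6667)·(-1.6667) + (3.3333)·(3.3333) + (-1.6667)·(-1.6667)) / 5 = 41.3333/5 = 8.2667

S is symmetric (S[j,i] = S[i,j]). Assembling:

S = [[5.2, 0.6],
 [0.6, 8.2667]]


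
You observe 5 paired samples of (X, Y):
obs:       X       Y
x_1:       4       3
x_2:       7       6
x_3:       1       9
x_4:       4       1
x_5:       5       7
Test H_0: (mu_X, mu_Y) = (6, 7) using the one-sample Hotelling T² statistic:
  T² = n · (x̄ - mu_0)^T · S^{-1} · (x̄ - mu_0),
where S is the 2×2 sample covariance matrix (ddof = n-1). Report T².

Step 1 — sample mean vector:
  mean(X) = (4 + 7 + 1 + 4 + 5) / 5 = 21/5 = 4.2
  mean(Y) = (3 + 6 + 9 + 1 + 7) / 5 = 26/5 = 5.2
  x̄ = (4.2, 5.2),  deviation x̄ - mu_0 = (4.2, 5.2) - (6, 7) = (-1.8, -1.8).

Step 2 — sample covariance matrix, S[i,j] = (1/(n-1)) · Σ_k (x_{k,i} - mean_i) · (x_{k,j} - mean_j), divisor n-1 = 4:
  S[X,X] = ((-0.2)·(-0.2) + (2.8)·(2.8) + (-3.2)·(-3.2) + (-0.2)·(-0.2) + (0.8)·(0.8)) / 4 = 18.8/4 = 4.7
  S[X,Y] = ((-0.2)·(-2.2) + (2.8)·(0.8) + (-3.2)·(3.8) + (-0.2)·(-4.2) + (0.8)·(1.8)) / 4 = -7.2/4 = -1.8
  S[Y,Y] = ((-2.2)·(-2.2) + (0.8)·(0.8) + (3.8)·(3.8) + (-4.2)·(-4.2) + (1.8)·(1.8)) / 4 = 40.8/4 = 10.2
  S = [[4.7, -1.8],
 [-1.8, 10.2]].

Step 3 — invert S. det(S) = 4.7·10.2 - (-1.8)² = 44.7.
  S^{-1} = (1/det) · [[d, -b], [-b, a]] = [[0.2282, 0.0403],
 [0.0403, 0.1051]].

Step 4 — quadratic form (x̄ - mu_0)^T · S^{-1} · (x̄ - mu_0):
  S^{-1} · (x̄ - mu_0) = (-0.4832, -0.2617),
  (x̄ - mu_0)^T · [...] = (-1.8)·(-0.4832) + (-1.8)·(-0.2617) = 1.3409.

Step 5 — scale by n: T² = 5 · 1.3409 = 6.7047.

T² ≈ 6.7047


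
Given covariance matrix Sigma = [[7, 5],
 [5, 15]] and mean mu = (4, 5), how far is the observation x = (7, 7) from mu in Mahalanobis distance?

Step 1 — centre the observation: (x - mu) = (3, 2).

Step 2 — invert Sigma. det(Sigma) = 7·15 - (5)² = 80.
  Sigma^{-1} = (1/det) · [[d, -b], [-b, a]] = [[0.1875, -0.0625],
 [-0.0625, 0.0875]].

Step 3 — form the quadratic (x - mu)^T · Sigma^{-1} · (x - mu):
  Sigma^{-1} · (x - mu) = (0.4375, -0.0125).
  (x - mu)^T · [Sigma^{-1} · (x - mu)] = (3)·(0.4375) + (2)·(-0.0125) = 1.2875.

Step 4 — take square root: d = √(1.2875) ≈ 1.1347.

d(x, mu) = √(1.2875) ≈ 1.1347


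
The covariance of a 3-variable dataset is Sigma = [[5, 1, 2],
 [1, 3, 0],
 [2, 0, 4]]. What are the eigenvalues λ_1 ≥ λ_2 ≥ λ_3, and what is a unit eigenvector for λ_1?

Step 1 — characteristic polynomial p(λ) = det(λI - Sigma) = λ³ - tr·λ² + c_1·λ - det, where tr = trace, c_1 = sum of the principal 2×2 minors, det = det(Sigma):
  tr = 5 + 3 + 4 = 12,
  c_1 = (5·3 - (1)²) + (5·4 - (2)²) + (3·4 - (0)²) = 14 + 16 + 12 = 42,
  det = 5·(3·4 - (0)²) - (1)·((1)·4 - (0)·(2)) + (2)·((1)·(0) - 3·(2)) = 5·(12) - (1)·(4) + (2)·(-6) = 44.
  So p(λ) = λ³ - 12λ² + 42λ - 44.
Step 2 — look for an integer root (rational root theorem: any rational root is an integer divisor of 44). Testing λ = 2:
  p(2) = 8 - 48 + 84 - 44 = 0  ✓
  Dividing out (λ - 2): p(λ) = (λ - 2)(λ² - 10λ + 22).
Step 3 — remaining eigenvalues from the quadratic λ² - 10λ + 22 = 0:
  Δ = 10² - 4·22 = 100 - 88 = 12,  λ = (10 ± √12)/2 = (10 ± 3.4641)/2 ≈ 6.7321 or 3.2679.
  Sorted: λ_1 = 6.7321,  λ_2 = 3.2679,  λ_3 = 2  (check: sum = 12 = tr ✓).

Step 4 — unit eigenvector for λ_1 ≈ 6.7321: v spans the null space of (Sigma - λ_1 I), whose rows are
  r_1 = (-1.7321, 1, 2),  r_2 = (1, -3.7321, 0),  r_3 = (2, 0, -2.7321).
  v is orthogonal to every row, so take v ∝ r_1 × r_2 = ((1)·(0) - (2)·(-3.7321), (2)·(1) - (-1.7321)·(0), (-1.7321)·(-3.7321) - (1)·(1)) ≈ (7.4641, 2, 5.4641).
  Let u = (7.4641, 2, 5.4641).
  ||u|| = √((7.4641)² + (2)² + (5.4641)²) = √(89.5692) ≈ 9.4641,  v_1 = u/||u|| ≈ (0.7887, 0.2113, 0.5774) (||v_1|| = 1).

λ_1 = 6.7321,  λ_2 = 3.2679,  λ_3 = 2;  v_1 ≈ (0.7887, 0.2113, 0.5774)


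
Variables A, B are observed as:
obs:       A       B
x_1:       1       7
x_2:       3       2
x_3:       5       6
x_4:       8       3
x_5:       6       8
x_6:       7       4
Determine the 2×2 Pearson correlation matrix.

Step 1 — column means:
  mean(A) = (1 + 3 + 5 + 8 + 6 + 7) / 6 = 30/6 = 5
  mean(B) = (7 + 2 + 6 + 3 + 8 + 4) / 6 = 30/6 = 5

Step 2 — sample variances and covariances s[i,j] = (1/(n-1)) · Σ_k (x_{k,i} - mean_i) · (x_{k,j} - mean_j), with n-1 = 5:
  s[A,A] = ((-4)·(-4) + (-2)·(-2) + (0)·(0) + (3)·(3) + (1)·(1) + (2)·(2)) / 5 = 34/5 = 6.8
  s[A,B] = ((-4)·(2) + (-2)·(-3) + (0)·(1) + (3)·(-2) + (1)·(3) + (2)·(-1)) / 5 = -7/5 = -1.4
  s[B,B] = ((2)·(2) + (-3)·(-3) + (1)·(1) + (-2)·(-2) + (3)·(3) + (-1)·(-1)) / 5 = 28/5 = 5.6
  Sample standard deviations s_i = √(s[i,i]):
  s(A) = √(6.8) = 2.6077
  s(B) = √(5.6) = 2.3664

Step 3 — r_{ij} = s_{ij} / (s_i · s_j):
  r[A,A] = 1 (diagonal).
  r[A,B] = -1.4 / (2.6077 · 2.3664) = -1.4 / 6.1709 = -0.2269
  r[B,B] = 1 (diagonal).

R is symmetric with unit diagonal. Assembling:

R = [[1, -0.2269],
 [-0.2269, 1]]


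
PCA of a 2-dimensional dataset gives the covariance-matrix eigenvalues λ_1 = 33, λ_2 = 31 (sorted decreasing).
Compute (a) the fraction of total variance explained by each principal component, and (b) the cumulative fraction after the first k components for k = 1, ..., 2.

Step 1 — total variance = trace(Sigma) = Σ λ_i = 33 + 31 = 64.

Step 2 — fraction explained by component i = λ_i / Σ λ:
  PC1: 33/64 = 0.5156
  PC2: 31/64 = 0.4844

Step 3 — cumulative fraction after k components = (λ_1 + ... + λ_k) / Σ λ:
  k = 1: 33/64 = 0.5156
  k = 2: (33 + 31)/64 = 64/64 = 1

Summary (fraction, with percent):

explained: PC1 0.5156 (51.56%), PC2 0.4844 (48.44%);  cumulative: 0.5156, 1


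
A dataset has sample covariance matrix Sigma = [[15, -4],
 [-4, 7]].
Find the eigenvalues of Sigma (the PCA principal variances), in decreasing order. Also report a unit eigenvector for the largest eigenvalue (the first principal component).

Step 1 — characteristic polynomial of 2×2 Sigma:
  det(Sigma - λI) = λ² - trace · λ + det = 0.
  trace = 15 + 7 = 22, det = 15·7 - (-4)² = 89.
Step 2 — discriminant:
  Δ = trace² - 4·det = 484 - 356 = 128.
Step 3 — eigenvalues:
  λ = (trace ± √Δ)/2 = (22 ± 11.3137)/2,
  λ_1 = 16.6569,  λ_2 = 5.3431.

Step 4 — unit eigenvector for λ_1: solve (Sigma - λ_1 I)v = 0. First row:
  (15 - 16.6569)·v_x + (-4)·v_y = 0, i.e. (-1.6569)·v_x + (-4)·v_y = 0,
  so v ∝ (b, λ_1 - a) = (-4, 1.6569); multiply by -1 so the first entry is positive: u = (4, -1.6569).
  ||u|| = √((4)² + (-1.6569)²) = √(18.7452) ≈ 4.3296,
  v_1 = u/||u|| ≈ (0.9239, -0.3827) (||v_1|| = 1).

λ_1 = 16.6569,  λ_2 = 5.3431;  v_1 ≈ (0.9239, -0.3827)


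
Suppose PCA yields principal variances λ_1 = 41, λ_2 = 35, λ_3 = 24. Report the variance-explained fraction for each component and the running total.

Step 1 — total variance = trace(Sigma) = Σ λ_i = 41 + 35 + 24 = 100.

Step 2 — fraction explained by component i = λ_i / Σ λ:
  PC1: 41/100 = 0.41
  PC2: 35/100 = 0.35
  PC3: 24/100 = 0.24

Step 3 — cumulative fraction after k components = (λ_1 + ... + λ_k) / Σ λ:
  k = 1: 41/100 = 0.41
  k = 2: (41 + 35)/100 = 76/100 = 0.76
  k = 3: (41 + 35 + 24)/100 = 100/100 = 1

Summary (fraction, with percent):

explained: PC1 0.41 (41%), PC2 0.35 (35%), PC3 0.24 (24%);  cumulative: 0.41, 0.76, 1


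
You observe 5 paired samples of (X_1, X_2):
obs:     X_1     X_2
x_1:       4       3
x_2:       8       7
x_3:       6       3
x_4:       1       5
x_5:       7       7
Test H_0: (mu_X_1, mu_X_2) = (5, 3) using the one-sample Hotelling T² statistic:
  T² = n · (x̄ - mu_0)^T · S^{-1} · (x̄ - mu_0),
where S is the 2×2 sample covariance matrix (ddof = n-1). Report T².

Step 1 — sample mean vector:
  mean(X_1) = (4 + 8 + 6 + 1 + 7) / 5 = 26/5 = 5.2
  mean(X_2) = (3 + 7 + 3 + 5 + 7) / 5 = 25/5 = 5
  x̄ = (5.2, 5),  deviation x̄ - mu_0 = (5.2, 5) - (5, 3) = (0.2, 2).

Step 2 — sample covariance matrix, S[i,j] = (1/(n-1)) · Σ_k (x_{k,i} - mean_i) · (x_{k,j} - mean_j), divisor n-1 = 4:
  S[X_1,X_1] = ((-1.2)·(-1.2) + (2.8)·(2.8) + (0.8)·(0.8) + (-4.2)·(-4.2) + (1.8)·(1.8)) / 4 = 30.8/4 = 7.7
  S[X_1,X_2] = ((-1.2)·(-2) + (2.8)·(2) + (0.8)·(-2) + (-4.2)·(0) + (1.8)·(2)) / 4 = 10/4 = 2.5
  S[X_2,X_2] = ((-2)·(-2) + (2)·(2) + (-2)·(-2) + (0)·(0) + (2)·(2)) / 4 = 16/4 = 4
  S = [[7.7, 2.5],
 [2.5, 4]].

Step 3 — invert S. det(S) = 7.7·4 - (2.5)² = 24.55.
  S^{-1} = (1/det) · [[d, -b], [-b, a]] = [[0.1629, -0.1018],
 [-0.1018, 0.3136]].

Step 4 — quadratic form (x̄ - mu_0)^T · S^{-1} · (x̄ - mu_0):
  S^{-1} · (x̄ - mu_0) = (-0.1711, 0.6069),
  (x̄ - mu_0)^T · [...] = (0.2)·(-0.1711) + (2)·(0.6069) = 1.1796.

Step 5 — scale by n: T² = 5 · 1.1796 = 5.8982.

T² ≈ 5.8982


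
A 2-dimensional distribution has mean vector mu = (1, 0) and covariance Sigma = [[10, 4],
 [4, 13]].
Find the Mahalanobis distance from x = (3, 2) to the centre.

Step 1 — centre the observation: (x - mu) = (2, 2).

Step 2 — invert Sigma. det(Sigma) = 10·13 - (4)² = 114.
  Sigma^{-1} = (1/det) · [[d, -b], [-b, a]] = [[0.114, -0.0351],
 [-0.0351, 0.0877]].

Step 3 — form the quadratic (x - mu)^T · Sigma^{-1} · (x - mu):
  Sigma^{-1} · (x - mu) = (0.1579, 0.1053).
  (x - mu)^T · [Sigma^{-1} · (x - mu)] = (2)·(0.1579) + (2)·(0.1053) = 0.5263.

Step 4 — take square root: d = √(0.5263) ≈ 0.7255.

d(x, mu) = √(0.5263) ≈ 0.7255


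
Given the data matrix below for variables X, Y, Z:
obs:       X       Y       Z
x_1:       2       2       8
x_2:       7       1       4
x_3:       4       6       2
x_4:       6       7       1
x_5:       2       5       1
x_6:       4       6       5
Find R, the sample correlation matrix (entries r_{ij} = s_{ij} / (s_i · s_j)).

Step 1 — column means:
  mean(X) = (2 + 7 + 4 + 6 + 2 + 4) / 6 = 25/6 = 4.1667
  mean(Y) = (2 + 1 + 6 + 7 + 5 + 6) / 6 = 27/6 = 4.5
  mean(Z) = (8 + 4 + 2 + 1 + 1 + 5) / 6 = 21/6 = 3.5

Step 2 — sample variances and covariances s[i,j] = (1/(n-1)) · Σ_k (x_{k,i} - mean_i) · (x_{k,j} - mean_j), with n-1 = 5:
  s[X,X] = ((-2.1667)·(-2.1667) + (2.8333)·(2.8333) + (-0.1667)·(-0.1667) + (1.8333)·(1.8333) + (-2.1667)·(-2.1667) + (-0.1667)·(-0.1667)) / 5 = 20.8333/5 = 4.1667
  s[X,Y] = ((-2.1667)·(-2.5) + (2.8333)·(-3.5) + (-0.1667)·(1.5) + (1.8333)·(2.5) + (-2.1667)·(0.5) + (-0.1667)·(1.5)) / 5 = -1.5/5 = -0.3
  s[X,Z] = ((-2.1667)·(4.5) + (2.8333)·(0.5) + (-0.1667)·(-1.5) + (1.8333)·(-2.5) + (-2.1667)·(-2.5) + (-0.1667)·(1.5)) / 5 = -7.5/5 = -1.5
  s[Y,Y] = ((-2.5)·(-2.5) + (-3.5)·(-3.5) + (1.5)·(1.5) + (2.5)·(2.5) + (0.5)·(0.5) + (1.5)·(1.5)) / 5 = 29.5/5 = 5.9
  s[Y,Z] = ((-2.5)·(4.5) + (-3.5)·(0.5) + (1.5)·(-1.5) + (2.5)·(-2.5) + (0.5)·(-2.5) + (1.5)·(1.5)) / 5 = -20.5/5 = -4.1
  s[Z,Z] = ((4.5)·(4.5) + (0.5)·(0.5) + (-1.5)·(-1.5) + (-2.5)·(-2.5) + (-2.5)·(-2.5) + (1.5)·(1.5)) / 5 = 37.5/5 = 7.5
  Sample standard deviations s_i = √(s[i,i]):
  s(X) = √(4.1667) = 2.0412
  s(Y) = √(5.9) = 2.429
  s(Z) = √(7.5) = 2.7386

Step 3 — r_{ij} = s_{ij} / (s_i · s_j):
  r[X,X] = 1 (diagonal).
  r[X,Y] = -0.3 / (2.0412 · 2.429) = -0.3 / 4.9582 = -0.0605
  r[X,Z] = -1.5 / (2.0412 · 2.7386) = -1.5 / 5.5902 = -0.2683
  r[Y,Y] = 1 (diagonal).
  r[Y,Z] = -4.1 / (2.429 · 2.7386) = -4.1 / 6.6521 = -0.6163
  r[Z,Z] = 1 (diagonal).

R is symmetric with unit diagonal. Assembling:

R = [[1, -0.0605, -0.2683],
 [-0.0605, 1, -0.6163],
 [-0.2683, -0.6163, 1]]


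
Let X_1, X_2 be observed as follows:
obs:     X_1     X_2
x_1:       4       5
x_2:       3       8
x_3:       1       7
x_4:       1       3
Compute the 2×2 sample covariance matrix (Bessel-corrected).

Step 1 — column means:
  mean(X_1) = (4 + 3 + 1 + 1) / 4 = 9/4 = 2.25
  mean(X_2) = (5 + 8 + 7 + 3) / 4 = 23/4 = 5.75

Step 2 — sample covariance S[i,j] = (1/(n-1)) · Σ_k (x_{k,i} - mean_i) · (x_{k,j} - mean_j), with n-1 = 3.
  S[X_1,X_1] = ((1.75)·(1.75) + (0.75)·(0.75) + (-1.25)·(-1.25) + (-1.25)·(-1.25)) / 3 = 6.75/3 = 2.25
  S[X_1,X_2] = ((1.75)·(-0.75) + (0.75)·(2.25) + (-1.25)·(1.25) + (-1.25)·(-2.75)) / 3 = 2.25/3 = 0.75
  S[X_2,X_2] = ((-0.75)·(-0.75) + (2.25)·(2.25) + (1.25)·(1.25) + (-2.75)·(-2.75)) / 3 = 14.75/3 = 4.9167

S is symmetric (S[j,i] = S[i,j]). Assembling:

S = [[2.25, 0.75],
 [0.75, 4.9167]]


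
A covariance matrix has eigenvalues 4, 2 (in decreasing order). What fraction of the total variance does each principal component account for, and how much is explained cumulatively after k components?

Step 1 — total variance = trace(Sigma) = Σ λ_i = 4 + 2 = 6.

Step 2 — fraction explained by component i = λ_i / Σ λ:
  PC1: 4/6 = 0.6667
  PC2: 2/6 = 0.3333

Step 3 — cumulative fraction after k components = (λ_1 + ... + λ_k) / Σ λ:
  k = 1: 4/6 = 0.6667
  k = 2: (4 + 2)/6 = 6/6 = 1

Summary (fraction, with percent):

explained: PC1 0.6667 (66.67%), PC2 0.3333 (33.33%);  cumulative: 0.6667, 1


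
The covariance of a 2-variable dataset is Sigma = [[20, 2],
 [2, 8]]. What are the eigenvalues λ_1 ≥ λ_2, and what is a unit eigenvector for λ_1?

Step 1 — characteristic polynomial of 2×2 Sigma:
  det(Sigma - λI) = λ² - trace · λ + det = 0.
  trace = 20 + 8 = 28, det = 20·8 - (2)² = 156.
Step 2 — discriminant:
  Δ = trace² - 4·det = 784 - 624 = 160.
Step 3 — eigenvalues:
  λ = (trace ± √Δ)/2 = (28 ± 12.6491)/2,
  λ_1 = 20.3246,  λ_2 = 7.6754.

Step 4 — unit eigenvector for λ_1: solve (Sigma - λ_1 I)v = 0. First row:
  (20 - 20.3246)·v_x + (2)·v_y = 0, i.e. (-0.3246)·v_x + (2)·v_y = 0,
  so v ∝ (b, λ_1 - a) = (2, 0.3246) = u.
  ||u|| = √((2)² + (0.3246)²) = √(4.1053) ≈ 2.0262,
  v_1 = u/||u|| ≈ (0.9871, 0.1602) (||v_1|| = 1).

λ_1 = 20.3246,  λ_2 = 7.6754;  v_1 ≈ (0.9871, 0.1602)


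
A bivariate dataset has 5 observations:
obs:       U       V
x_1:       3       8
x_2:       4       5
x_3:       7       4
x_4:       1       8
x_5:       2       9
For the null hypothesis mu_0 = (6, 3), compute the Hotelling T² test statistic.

Step 1 — sample mean vector:
  mean(U) = (3 + 4 + 7 + 1 + 2) / 5 = 17/5 = 3.4
  mean(V) = (8 + 5 + 4 + 8 + 9) / 5 = 34/5 = 6.8
  x̄ = (3.4, 6.8),  deviation x̄ - mu_0 = (3.4, 6.8) - (6, 3) = (-2.6, 3.8).

Step 2 — sample covariance matrix, S[i,j] = (1/(n-1)) · Σ_k (x_{k,i} - mean_i) · (x_{k,j} - mean_j), divisor n-1 = 4:
  S[U,U] = ((-0.4)·(-0.4) + (0.6)·(0.6) + (3.6)·(3.6) + (-2.4)·(-2.4) + (-1.4)·(-1.4)) / 4 = 21.2/4 = 5.3
  S[U,V] = ((-0.4)·(1.2) + (0.6)·(-1.8) + (3.6)·(-2.8) + (-2.4)·(1.2) + (-1.4)·(2.2)) / 4 = -17.6/4 = -4.4
  S[V,V] = ((1.2)·(1.2) + (-1.8)·(-1.8) + (-2.8)·(-2.8) + (1.2)·(1.2) + (2.2)·(2.2)) / 4 = 18.8/4 = 4.7
  S = [[5.3, -4.4],
 [-4.4, 4.7]].

Step 3 — invert S. det(S) = 5.3·4.7 - (-4.4)² = 5.55.
  S^{-1} = (1/det) · [[d, -b], [-b, a]] = [[0.8468, 0.7928],
 [0.7928, 0.955]].

Step 4 — quadratic form (x̄ - mu_0)^T · S^{-1} · (x̄ - mu_0):
  S^{-1} · (x̄ - mu_0) = (0.8108, 1.5676),
  (x̄ - mu_0)^T · [...] = (-2.6)·(0.8108) + (3.8)·(1.5676) = 3.8486.

Step 5 — scale by n: T² = 5 · 3.8486 = 19.2432.

T² ≈ 19.2432


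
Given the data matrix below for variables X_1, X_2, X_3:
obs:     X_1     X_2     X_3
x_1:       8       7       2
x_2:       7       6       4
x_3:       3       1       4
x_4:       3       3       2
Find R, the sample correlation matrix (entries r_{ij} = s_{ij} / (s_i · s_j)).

Step 1 — column means:
  mean(X_1) = (8 + 7 + 3 + 3) / 4 = 21/4 = 5.25
  mean(X_2) = (7 + 6 + 1 + 3) / 4 = 17/4 = 4.25
  mean(X_3) = (2 + 4 + 4 + 2) / 4 = 12/4 = 3

Step 2 — sample variances and covariances s[i,j] = (1/(n-1)) · Σ_k (x_{k,i} - mean_i) · (x_{k,j} - mean_j), with n-1 = 3:
  s[X_1,X_1] = ((2.75)·(2.75) + (1.75)·(1.75) + (-2.25)·(-2.25) + (-2.25)·(-2.25)) / 3 = 20.75/3 = 6.9167
  s[X_1,X_2] = ((2.75)·(2.75) + (1.75)·(1.75) + (-2.25)·(-3.25) + (-2.25)·(-1.25)) / 3 = 20.75/3 = 6.9167
  s[X_1,X_3] = ((2.75)·(-1) + (1.75)·(1) + (-2.25)·(1) + (-2.25)·(-1)) / 3 = -1/3 = -0.3333
  s[X_2,X_2] = ((2.75)·(2.75) + (1.75)·(1.75) + (-3.25)·(-3.25) + (-1.25)·(-1.25)) / 3 = 22.75/3 = 7.5833
  s[X_2,X_3] = ((2.75)·(-1) + (1.75)·(1) + (-3.25)·(1) + (-1.25)·(-1)) / 3 = -3/3 = -1
  s[X_3,X_3] = ((-1)·(-1) + (1)·(1) + (1)·(1) + (-1)·(-1)) / 3 = 4/3 = 1.3333
  Sample standard deviations s_i = √(s[i,i]):
  s(X_1) = √(6.9167) = 2.63
  s(X_2) = √(7.5833) = 2.7538
  s(X_3) = √(1.3333) = 1.1547

Step 3 — r_{ij} = s_{ij} / (s_i · s_j):
  r[X_1,X_1] = 1 (diagonal).
  r[X_1,X_2] = 6.9167 / (2.63 · 2.7538) = 6.9167 / 7.2423 = 0.955
  r[X_1,X_3] = -0.3333 / (2.63 · 1.1547) = -0.3333 / 3.0368 = -0.1098
  r[X_2,X_2] = 1 (diagonal).
  r[X_2,X_3] = -1 / (2.7538 · 1.1547) = -1 / 3.1798 = -0.3145
  r[X_3,X_3] = 1 (diagonal).

R is symmetric with unit diagonal. Assembling:

R = [[1, 0.955, -0.1098],
 [0.955, 1, -0.3145],
 [-0.1098, -0.3145, 1]]


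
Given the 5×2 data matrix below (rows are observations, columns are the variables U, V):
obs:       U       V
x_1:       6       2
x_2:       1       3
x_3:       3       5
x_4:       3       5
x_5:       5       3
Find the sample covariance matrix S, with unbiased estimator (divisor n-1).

Step 1 — column means:
  mean(U) = (6 + 1 + 3 + 3 + 5) / 5 = 18/5 = 3.6
  mean(V) = (2 + 3 + 5 + 5 + 3) / 5 = 18/5 = 3.6

Step 2 — sample covariance S[i,j] = (1/(n-1)) · Σ_k (x_{k,i} - mean_i) · (x_{k,j} - mean_j), with n-1 = 4.
  S[U,U] = ((2.4)·(2.4) + (-2.6)·(-2.6) + (-0.6)·(-0.6) + (-0.6)·(-0.6) + (1.4)·(1.4)) / 4 = 15.2/4 = 3.8
  S[U,V] = ((2.4)·(-1.6) + (-2.6)·(-0.6) + (-0.6)·(1.4) + (-0.6)·(1.4) + (1.4)·(-0.6)) / 4 = -4.8/4 = -1.2
  S[V,V] = ((-1.6)·(-1.6) + (-0.6)·(-0.6) + (1.4)·(1.4) + (1.4)·(1.4) + (-0.6)·(-0.6)) / 4 = 7.2/4 = 1.8

S is symmetric (S[j,i] = S[i,j]). Assembling:

S = [[3.8, -1.2],
 [-1.2, 1.8]]


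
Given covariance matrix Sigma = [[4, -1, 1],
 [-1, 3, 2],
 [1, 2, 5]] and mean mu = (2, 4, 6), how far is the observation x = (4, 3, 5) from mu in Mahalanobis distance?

Step 1 — centre the observation: (x - mu) = (2, -1, -1).

Step 2 — invert Sigma (cofactor / det for 3×3, or solve directly):
  Sigma^{-1} = [[0.3438, 0.2188, -0.1562],
 [0.2188, 0.5938, -0.2812],
 [-0.1562, -0.2812, 0.3438]].

Step 3 — form the quadratic (x - mu)^T · Sigma^{-1} · (x - mu):
  Sigma^{-1} · (x - mu) = (0.625, 0.125, -0.375).
  (x - mu)^T · [Sigma^{-1} · (x - mu)] = (2)·(0.625) + (-1)·(0.125) + (-1)·(-0.375) = 1.5.

Step 4 — take square root: d = √(1.5) ≈ 1.2247.

d(x, mu) = √(1.5) ≈ 1.2247


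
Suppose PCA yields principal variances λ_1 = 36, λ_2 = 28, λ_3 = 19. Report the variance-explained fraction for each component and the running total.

Step 1 — total variance = trace(Sigma) = Σ λ_i = 36 + 28 + 19 = 83.

Step 2 — fraction explained by component i = λ_i / Σ λ:
  PC1: 36/83 = 0.4337
  PC2: 28/83 = 0.3373
  PC3: 19/83 = 0.2289

Step 3 — cumulative fraction after k components = (λ_1 + ... + λ_k) / Σ λ:
  k = 1: 36/83 = 0.4337
  k = 2: (36 + 28)/83 = 64/83 = 0.7711
  k = 3: (36 + 28 + 19)/83 = 83/83 = 1

Summary (fraction, with percent):

explained: PC1 0.4337 (43.37%), PC2 0.3373 (33.73%), PC3 0.2289 (22.89%);  cumulative: 0.4337, 0.7711, 1


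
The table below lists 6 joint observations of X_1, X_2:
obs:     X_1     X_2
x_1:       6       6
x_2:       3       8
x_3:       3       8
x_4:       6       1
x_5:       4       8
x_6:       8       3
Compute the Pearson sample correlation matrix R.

Step 1 — column means:
  mean(X_1) = (6 + 3 + 3 + 6 + 4 + 8) / 6 = 30/6 = 5
  mean(X_2) = (6 + 8 + 8 + 1 + 8 + 3) / 6 = 34/6 = 5.6667

Step 2 — sample variances and covariances s[i,j] = (1/(n-1)) · Σ_k (x_{k,i} - mean_i) · (x_{k,j} - mean_j), with n-1 = 5:
  s[X_1,X_1] = ((1)·(1) + (-2)·(-2) + (-2)·(-2) + (1)·(1) + (-1)·(-1) + (3)·(3)) / 5 = 20/5 = 4
  s[X_1,X_2] = ((1)·(0.3333) + (-2)·(2.3333) + (-2)·(2.3333) + (1)·(-4.6667) + (-1)·(2.3333) + (3)·(-2.6667)) / 5 = -24/5 = -4.8
  s[X_2,X_2] = ((0.3333)·(0.3333) + (2.3333)·(2.3333) + (2.3333)·(2.3333) + (-4.6667)·(-4.6667) + (2.3333)·(2.3333) + (-2.6667)·(-2.6667)) / 5 = 45.3333/5 = 9.0667
  Sample standard deviations s_i = √(s[i,i]):
  s(X_1) = √(4) = 2
  s(X_2) = √(9.0667) = 3.0111

Step 3 — r_{ij} = s_{ij} / (s_i · s_j):
  r[X_1,X_1] = 1 (diagonal).
  r[X_1,X_2] = -4.8 / (2 · 3.0111) = -4.8 / 6.0222 = -0.7971
  r[X_2,X_2] = 1 (diagonal).

R is symmetric with unit diagonal. Assembling:

R = [[1, -0.7971],
 [-0.7971, 1]]
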